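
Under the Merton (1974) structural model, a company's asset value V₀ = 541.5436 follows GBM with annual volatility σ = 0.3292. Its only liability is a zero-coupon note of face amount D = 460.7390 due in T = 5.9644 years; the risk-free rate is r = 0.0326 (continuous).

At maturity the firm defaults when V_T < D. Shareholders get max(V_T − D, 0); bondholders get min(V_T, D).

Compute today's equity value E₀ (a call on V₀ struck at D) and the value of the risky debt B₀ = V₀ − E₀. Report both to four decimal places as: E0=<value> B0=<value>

E0=237.8778 B0=303.6658

d₁ = [ln(V₀/D) + (r + σ²/2)T] / (σ√T)
   = [ln(541.5436/460.7390) + (0.0326 + 0.5·0.3292²)·5.9644] / (0.3292·√5.9644)
   = [0.161592 + 0.517628] / 0.803976 = 0.844826
d₂ = d₁ − σ√T = 0.844826 − 0.803976 = 0.040850
N(d₁) = 0.800896,  N(d₂) = 0.516292,  e^(−rT) = 0.823296
E₀ = V₀·N(d₁) − D·e^(−rT)·N(d₂)
   = 541.5436·0.800896 − 460.7390·0.823296·0.516292 = 237.877787
B₀ = V₀ − E₀ = 541.5436 − 237.877787 = 303.665813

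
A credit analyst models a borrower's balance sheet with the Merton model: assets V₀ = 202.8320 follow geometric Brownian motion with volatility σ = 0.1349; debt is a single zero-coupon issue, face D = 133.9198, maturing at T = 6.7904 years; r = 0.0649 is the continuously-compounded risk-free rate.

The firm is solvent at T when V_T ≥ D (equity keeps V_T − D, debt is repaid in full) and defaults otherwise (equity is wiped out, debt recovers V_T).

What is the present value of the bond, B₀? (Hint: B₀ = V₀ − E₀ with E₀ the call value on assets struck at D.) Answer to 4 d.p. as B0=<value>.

B0=86.0767

d₁ = [ln(V₀/D) + (r + σ²/2)T] / (σ√T)
   = [ln(202.8320/133.9198) + (0.0649 + 0.5·0.1349²)·6.7904] / (0.1349·√6.7904)
   = [0.415137 + 0.502483] / 0.351528 = 2.610376
d₂ = d₁ − σ√T = 2.610376 − 0.351528 = 2.258849
N(d₁) = 0.995478,  N(d₂) = 0.988054,  e^(−rT) = 0.643588
E₀ = V₀·N(d₁) − D·e^(−rT)·N(d₂)
   = 202.8320·0.995478 − 133.9198·0.643588·0.988054 = 116.755279
B₀ = V₀ − E₀ = 202.8320 − 116.755279 = 86.076721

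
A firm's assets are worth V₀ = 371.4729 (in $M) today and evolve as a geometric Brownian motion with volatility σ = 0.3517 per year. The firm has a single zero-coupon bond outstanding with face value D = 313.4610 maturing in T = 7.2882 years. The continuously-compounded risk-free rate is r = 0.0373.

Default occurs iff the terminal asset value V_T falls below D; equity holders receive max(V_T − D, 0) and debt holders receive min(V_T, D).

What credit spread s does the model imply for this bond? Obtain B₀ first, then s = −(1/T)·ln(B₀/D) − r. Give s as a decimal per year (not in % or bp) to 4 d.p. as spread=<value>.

spread=0.0365

d₁ = [ln(V₀/D) + (r + σ²/2)T] / (σ√T)
   = [ln(371.4729/313.4610) + (0.0373 + 0.5·0.3517²)·7.2882] / (0.3517·√7.2882)
   = [0.169801 + 0.722599] / 0.949473 = 0.939890
d₂ = d₁ − σ√T = 0.939890 − 0.949473 = -0.009583
N(d₁) = 0.826363,  N(d₂) = 0.496177,  e^(−rT) = 0.761969
E₀ = V₀·N(d₁) − D·e^(−rT)·N(d₂)
   = 371.4729·0.826363 − 313.4610·0.761969·0.496177 = 188.460826
B₀ = V₀ − E₀ = 371.4729 − 188.460826 = 183.012074
spread = −(1/T)·ln(B₀/D) − r = −(1/7.2882)·ln(183.012074/313.4610) − 0.0373 = 0.03653480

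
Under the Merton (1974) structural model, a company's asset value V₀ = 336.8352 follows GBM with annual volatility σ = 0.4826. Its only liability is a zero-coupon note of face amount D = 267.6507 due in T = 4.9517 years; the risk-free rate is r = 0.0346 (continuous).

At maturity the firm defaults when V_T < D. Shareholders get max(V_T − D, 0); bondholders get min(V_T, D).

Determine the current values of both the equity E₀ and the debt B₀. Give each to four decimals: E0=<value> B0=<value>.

E0=177.6553 B0=159.1799

d₁ = [ln(V₀/D) + (r + σ²/2)T] / (σ√T)
   = [ln(336.8352/267.6507) + (0.0346 + 0.5·0.4826²)·4.9517] / (0.4826·√4.9517)
   = [0.229911 + 0.747961] / 1.073902 = 0.910579
d₂ = d₁ − σ√T = 0.910579 − 1.073902 = -0.163323
N(d₁) = 0.818741,  N(d₂) = 0.435132,  e^(−rT) = 0.842544
E₀ = V₀·N(d₁) − D·e^(−rT)·N(d₂)
   = 336.8352·0.818741 − 267.6507·0.842544·0.435132 = 177.655283
B₀ = V₀ − E₀ = 336.8352 − 177.655283 = 159.179917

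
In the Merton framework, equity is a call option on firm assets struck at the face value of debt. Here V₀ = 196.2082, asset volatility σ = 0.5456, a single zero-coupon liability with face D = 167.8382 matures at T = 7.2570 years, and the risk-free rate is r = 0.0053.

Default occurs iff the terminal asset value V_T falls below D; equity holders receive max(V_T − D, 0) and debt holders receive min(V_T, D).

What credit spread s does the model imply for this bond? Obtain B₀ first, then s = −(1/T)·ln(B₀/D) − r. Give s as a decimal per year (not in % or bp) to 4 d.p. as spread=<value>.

d₁ = [ln(V₀/D) + (r + σ²/2)T] / (σ√T)
   = [ln(196.2082/167.8382) + (0.0053 + 0.5·0.5456²)·7.2570] / (0.5456·√7.2570)
   = [0.156176 + 1.118592] / 1.469782 = 0.867317
d₂ = d₁ − σ√T = 0.867317 − 1.469782 = -0.602465
N(d₁) = 0.807116,  N(d₂) = 0.273432,  e^(−rT) = 0.962268
E₀ = V₀·N(d₁) − D·e^(−rT)·N(d₂)
   = 196.2082·0.807116 − 167.8382·0.962268·0.273432 = 114.201958
B₀ = V₀ − E₀ = 196.2082 − 114.201958 = 82.006242
spread = −(1/T)·ln(B₀/D) − r = −(1/7.2570)·ln(82.006242/167.8382) − 0.0053 = 0.09339161

spread=0.0934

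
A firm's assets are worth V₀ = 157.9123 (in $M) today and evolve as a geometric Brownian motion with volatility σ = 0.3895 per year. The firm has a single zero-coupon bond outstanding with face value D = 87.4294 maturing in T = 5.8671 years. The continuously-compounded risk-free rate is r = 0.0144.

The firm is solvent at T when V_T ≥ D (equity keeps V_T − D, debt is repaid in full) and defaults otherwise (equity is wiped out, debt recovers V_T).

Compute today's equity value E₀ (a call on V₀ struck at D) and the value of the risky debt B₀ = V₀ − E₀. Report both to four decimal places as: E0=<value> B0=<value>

E0=91.4364 B0=66.4759

d₁ = [ln(V₀/D) + (r + σ²/2)T] / (σ√T)
   = [ln(157.9123/87.4294) + (0.0144 + 0.5·0.3895²)·5.8671] / (0.3895·√5.8671)
   = [0.591208 + 0.529536] / 0.943451 = 1.187920
d₂ = d₁ − σ√T = 1.187920 − 0.943451 = 0.244469
N(d₁) = 0.882568,  N(d₂) = 0.596566,  e^(−rT) = 0.918984
E₀ = V₀·N(d₁) − D·e^(−rT)·N(d₂)
   = 157.9123·0.882568 − 87.4294·0.918984·0.596566 = 91.436405
B₀ = V₀ − E₀ = 157.9123 − 91.436405 = 66.475895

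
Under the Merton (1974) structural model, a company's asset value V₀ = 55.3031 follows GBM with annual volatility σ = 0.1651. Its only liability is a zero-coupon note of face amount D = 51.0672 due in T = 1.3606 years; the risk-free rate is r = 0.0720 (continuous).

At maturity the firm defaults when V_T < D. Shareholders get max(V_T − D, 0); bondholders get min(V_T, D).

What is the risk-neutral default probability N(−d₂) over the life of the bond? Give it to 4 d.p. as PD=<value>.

d₁ = [ln(V₀/D) + (r + σ²/2)T] / (σ√T)
   = [ln(55.3031/51.0672) + (0.0720 + 0.5·0.1651²)·1.3606] / (0.1651·√1.3606)
   = [0.079687 + 0.116507] / 0.192580 = 1.018760
d₂ = d₁ − σ√T = 1.018760 − 0.192580 = 0.826180
risk-neutral PD = N(−d₂) = N(-0.826180) = 0.204351

PD=0.2044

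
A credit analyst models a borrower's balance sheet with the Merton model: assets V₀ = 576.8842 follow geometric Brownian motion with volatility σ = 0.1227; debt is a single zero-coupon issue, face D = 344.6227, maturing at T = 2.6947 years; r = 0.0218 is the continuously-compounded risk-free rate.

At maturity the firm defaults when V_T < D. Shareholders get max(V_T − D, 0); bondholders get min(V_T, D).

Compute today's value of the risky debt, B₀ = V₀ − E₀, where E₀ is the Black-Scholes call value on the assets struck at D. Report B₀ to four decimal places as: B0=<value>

B0=324.9053

d₁ = [ln(V₀/D) + (r + σ²/2)T] / (σ√T)
   = [ln(576.8842/344.6227) + (0.0218 + 0.5·0.1227²)·2.6947] / (0.1227·√2.6947)
   = [0.515191 + 0.079029] / 0.201419 = 2.950176
d₂ = d₁ − σ√T = 2.950176 − 0.201419 = 2.748757
N(d₁) = 0.998412,  N(d₂) = 0.997009,  e^(−rT) = 0.942948
E₀ = V₀·N(d₁) − D·e^(−rT)·N(d₂)
   = 576.8842·0.998412 − 344.6227·0.942948·0.997009 = 251.978932
B₀ = V₀ − E₀ = 576.8842 − 251.978932 = 324.905268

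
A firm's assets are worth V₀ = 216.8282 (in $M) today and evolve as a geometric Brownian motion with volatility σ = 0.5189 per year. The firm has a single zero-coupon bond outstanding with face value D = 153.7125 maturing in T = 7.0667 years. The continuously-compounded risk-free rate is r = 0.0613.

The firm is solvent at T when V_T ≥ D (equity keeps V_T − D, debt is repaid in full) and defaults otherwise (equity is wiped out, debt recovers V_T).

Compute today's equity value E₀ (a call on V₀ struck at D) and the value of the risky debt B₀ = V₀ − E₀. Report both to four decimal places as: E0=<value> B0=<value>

E0=149.2154 B0=67.6128

d₁ = [ln(V₀/D) + (r + σ²/2)T] / (σ√T)
   = [ln(216.8282/153.7125) + (0.0613 + 0.5·0.5189²)·7.0667] / (0.5189·√7.0667)
   = [0.344021 + 1.384569] / 1.379406 = 1.253141
d₂ = d₁ − σ√T = 1.253141 − 1.379406 = -0.126264
N(d₁) = 0.894923,  N(d₂) = 0.449761,  e^(−rT) = 0.648438
E₀ = V₀·N(d₁) − D·e^(−rT)·N(d₂)
   = 216.8282·0.894923 − 153.7125·0.648438·0.449761 = 149.215430
B₀ = V₀ − E₀ = 216.8282 − 149.215430 = 67.612770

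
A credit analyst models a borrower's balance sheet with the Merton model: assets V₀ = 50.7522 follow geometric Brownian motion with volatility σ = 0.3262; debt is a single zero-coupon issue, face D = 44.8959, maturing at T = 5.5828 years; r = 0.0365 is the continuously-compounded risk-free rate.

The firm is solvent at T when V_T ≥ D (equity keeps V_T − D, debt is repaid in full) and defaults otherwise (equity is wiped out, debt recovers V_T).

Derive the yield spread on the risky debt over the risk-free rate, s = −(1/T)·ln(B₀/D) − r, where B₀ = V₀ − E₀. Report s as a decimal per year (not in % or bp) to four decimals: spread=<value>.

spread=0.0388

d₁ = [ln(V₀/D) + (r + σ²/2)T] / (σ√T)
   = [ln(50.7522/44.8959) + (0.0365 + 0.5·0.3262²)·5.5828] / (0.3262·√5.5828)
   = [0.122608 + 0.500795] / 0.770744 = 0.808834
d₂ = d₁ − σ√T = 0.808834 − 0.770744 = 0.038090
N(d₁) = 0.790695,  N(d₂) = 0.515192,  e^(−rT) = 0.815648
E₀ = V₀·N(d₁) − D·e^(−rT)·N(d₂)
   = 50.7522·0.790695 − 44.8959·0.815648·0.515192 = 21.263540
B₀ = V₀ − E₀ = 50.7522 − 21.263540 = 29.488660
spread = −(1/T)·ln(B₀/D) − r = −(1/5.5828)·ln(29.488660/44.8959) − 0.0365 = 0.03879209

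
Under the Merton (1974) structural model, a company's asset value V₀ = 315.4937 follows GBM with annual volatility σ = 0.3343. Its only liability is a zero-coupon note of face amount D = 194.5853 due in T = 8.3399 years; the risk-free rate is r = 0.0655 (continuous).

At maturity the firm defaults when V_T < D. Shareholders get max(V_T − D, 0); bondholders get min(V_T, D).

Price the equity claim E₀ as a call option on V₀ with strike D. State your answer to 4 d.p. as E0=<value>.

E0=215.1841

d₁ = [ln(V₀/D) + (r + σ²/2)T] / (σ√T)
   = [ln(315.4937/194.5853) + (0.0655 + 0.5·0.3343²)·8.3399] / (0.3343·√8.3399)
   = [0.483268 + 1.012282] / 0.965421 = 1.549117
d₂ = d₁ − σ√T = 1.549117 − 0.965421 = 0.583696
N(d₁) = 0.939323,  N(d₂) = 0.720288,  e^(−rT) = 0.579110
E₀ = V₀·N(d₁) − D·e^(−rT)·N(d₂)
   = 315.4937·0.939323 − 194.5853·0.579110·0.720288 = 215.184071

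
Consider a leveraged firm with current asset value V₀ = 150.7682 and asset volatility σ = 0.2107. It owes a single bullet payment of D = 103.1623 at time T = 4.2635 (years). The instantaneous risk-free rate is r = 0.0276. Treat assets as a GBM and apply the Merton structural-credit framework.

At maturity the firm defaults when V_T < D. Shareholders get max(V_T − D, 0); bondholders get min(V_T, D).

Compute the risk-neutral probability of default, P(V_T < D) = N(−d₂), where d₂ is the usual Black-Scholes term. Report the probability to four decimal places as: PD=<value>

PD=0.1775

d₁ = [ln(V₀/D) + (r + σ²/2)T] / (σ√T)
   = [ln(150.7682/103.1623) + (0.0276 + 0.5·0.2107²)·4.2635] / (0.2107·√4.2635)
   = [0.379440 + 0.212311] / 0.435059 = 1.360163
d₂ = d₁ − σ√T = 1.360163 − 0.435059 = 0.925105
risk-neutral PD = N(−d₂) = N(-0.925105) = 0.177456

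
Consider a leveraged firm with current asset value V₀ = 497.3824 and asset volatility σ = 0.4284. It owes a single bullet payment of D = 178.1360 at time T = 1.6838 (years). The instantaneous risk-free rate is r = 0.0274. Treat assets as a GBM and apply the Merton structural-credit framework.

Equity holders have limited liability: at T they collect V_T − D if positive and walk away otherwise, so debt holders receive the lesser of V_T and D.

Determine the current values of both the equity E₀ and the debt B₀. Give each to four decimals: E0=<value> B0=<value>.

d₁ = [ln(V₀/D) + (r + σ²/2)T] / (σ√T)
   = [ln(497.3824/178.1360) + (0.0274 + 0.5·0.4284²)·1.6838] / (0.4284·√1.6838)
   = [1.026812 + 0.200647] / 0.555897 = 2.208067
d₂ = d₁ − σ√T = 2.208067 − 0.555897 = 1.652170
N(d₁) = 0.986380,  N(d₂) = 0.950750,  e^(−rT) = 0.954912
E₀ = V₀·N(d₁) − D·e^(−rT)·N(d₂)
   = 497.3824·0.986380 − 178.1360·0.954912·0.950750 = 328.881583
B₀ = V₀ − E₀ = 497.3824 − 328.881583 = 168.500817

E0=328.8816 B0=168.5008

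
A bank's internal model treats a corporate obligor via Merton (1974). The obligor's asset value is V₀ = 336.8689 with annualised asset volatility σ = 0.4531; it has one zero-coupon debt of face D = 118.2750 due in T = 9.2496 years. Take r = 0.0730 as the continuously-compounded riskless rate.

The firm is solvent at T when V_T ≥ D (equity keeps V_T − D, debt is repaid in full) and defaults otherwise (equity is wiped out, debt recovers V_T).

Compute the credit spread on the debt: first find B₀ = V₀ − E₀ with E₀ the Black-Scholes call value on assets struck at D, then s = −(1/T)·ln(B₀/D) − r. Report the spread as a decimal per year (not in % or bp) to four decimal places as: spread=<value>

d₁ = [ln(V₀/D) + (r + σ²/2)T] / (σ√T)
   = [ln(336.8689/118.2750) + (0.0730 + 0.5·0.4531²)·9.2496] / (0.4531·√9.2496)
   = [1.046681 + 1.624690] / 1.378020 = 1.938558
d₂ = d₁ − σ√T = 1.938558 − 1.378020 = 0.560538
N(d₁) = 0.973722,  N(d₂) = 0.712444,  e^(−rT) = 0.509044
E₀ = V₀·N(d₁) − D·e^(−rT)·N(d₂)
   = 336.8689·0.973722 − 118.2750·0.509044·0.712444 = 285.122569
B₀ = V₀ − E₀ = 336.8689 − 285.122569 = 51.746331
spread = −(1/T)·ln(B₀/D) − r = −(1/9.2496)·ln(51.746331/118.2750) − 0.0730 = 0.01637239

spread=0.0164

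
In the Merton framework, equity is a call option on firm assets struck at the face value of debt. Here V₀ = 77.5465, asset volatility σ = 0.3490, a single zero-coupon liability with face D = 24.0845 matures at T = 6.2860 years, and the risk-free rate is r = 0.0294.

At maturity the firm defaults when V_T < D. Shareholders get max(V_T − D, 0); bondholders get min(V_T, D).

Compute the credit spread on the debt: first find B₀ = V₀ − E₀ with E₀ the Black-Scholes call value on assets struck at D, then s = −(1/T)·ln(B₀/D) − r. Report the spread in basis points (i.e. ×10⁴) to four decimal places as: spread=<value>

d₁ = [ln(V₀/D) + (r + σ²/2)T] / (σ√T)
   = [ln(77.5465/24.0845) + (0.0294 + 0.5·0.3490²)·6.2860] / (0.3490·√6.2860)
   = [1.169309 + 0.567629] / 0.875009 = 1.985051
d₂ = d₁ − σ√T = 1.985051 − 0.875009 = 1.110042
N(d₁) = 0.976431,  N(d₂) = 0.866510,  e^(−rT) = 0.831264
E₀ = V₀·N(d₁) − D·e^(−rT)·N(d₂)
   = 77.5465·0.976431 − 24.0845·0.831264·0.866510 = 58.370764
B₀ = V₀ − E₀ = 77.5465 − 58.370764 = 19.175736
spread = −(1/T)·ln(B₀/D) − r = −(1/6.2860)·ln(19.175736/24.0845) − 0.0294 = 0.00685879
in basis points: 0.00685879 × 10⁴ = 68.5879 bp

spread=68.5879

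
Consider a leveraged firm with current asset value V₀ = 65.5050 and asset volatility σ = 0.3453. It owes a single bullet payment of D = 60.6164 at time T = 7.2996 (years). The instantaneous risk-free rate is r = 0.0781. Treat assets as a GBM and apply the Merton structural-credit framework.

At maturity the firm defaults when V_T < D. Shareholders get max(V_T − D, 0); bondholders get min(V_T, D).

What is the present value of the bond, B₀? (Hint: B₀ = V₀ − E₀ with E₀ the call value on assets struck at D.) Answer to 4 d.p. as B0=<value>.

d₁ = [ln(V₀/D) + (r + σ²/2)T] / (σ√T)
   = [ln(65.5050/60.6164) + (0.0781 + 0.5·0.3453²)·7.2996] / (0.3453·√7.2996)
   = [0.077561 + 1.005272] / 0.932924 = 1.160688
d₂ = d₁ − σ√T = 1.160688 − 0.932924 = 0.227764
N(d₁) = 0.877116,  N(d₂) = 0.590085,  e^(−rT) = 0.565470
E₀ = V₀·N(d₁) − D·e^(−rT)·N(d₂)
   = 65.5050·0.877116 − 60.6164·0.565470·0.590085 = 37.229263
B₀ = V₀ − E₀ = 65.5050 − 37.229263 = 28.275737

B0=28.2757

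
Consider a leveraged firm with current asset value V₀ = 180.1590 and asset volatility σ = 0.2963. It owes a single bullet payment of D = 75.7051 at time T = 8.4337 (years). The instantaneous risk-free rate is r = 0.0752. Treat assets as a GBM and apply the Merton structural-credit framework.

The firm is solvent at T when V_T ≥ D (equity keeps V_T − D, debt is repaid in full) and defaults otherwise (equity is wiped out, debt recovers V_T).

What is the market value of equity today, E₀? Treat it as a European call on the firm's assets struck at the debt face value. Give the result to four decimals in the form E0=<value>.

d₁ = [ln(V₀/D) + (r + σ²/2)T] / (σ√T)
   = [ln(180.1590/75.7051) + (0.0752 + 0.5·0.2963²)·8.4337] / (0.2963·√8.4337)
   = [0.866994 + 1.004427] / 0.860480 = 2.174858
d₂ = d₁ − σ√T = 2.174858 − 0.860480 = 1.314378
N(d₁) = 0.985180,  N(d₂) = 0.905640,  e^(−rT) = 0.530352
E₀ = V₀·N(d₁) − D·e^(−rT)·N(d₂)
   = 180.1590·0.985180 − 75.7051·0.530352·0.905640 = 141.127187

E0=141.1272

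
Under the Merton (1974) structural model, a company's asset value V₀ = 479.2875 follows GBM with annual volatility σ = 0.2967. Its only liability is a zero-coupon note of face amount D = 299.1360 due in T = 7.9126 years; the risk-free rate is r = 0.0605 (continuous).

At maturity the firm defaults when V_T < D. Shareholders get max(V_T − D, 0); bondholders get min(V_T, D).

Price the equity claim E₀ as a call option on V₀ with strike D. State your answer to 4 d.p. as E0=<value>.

d₁ = [ln(V₀/D) + (r + σ²/2)T] / (σ√T)
   = [ln(479.2875/299.1360) + (0.0605 + 0.5·0.2967²)·7.9126] / (0.2967·√7.9126)
   = [0.471402 + 0.826989] / 0.834598 = 1.555709
d₂ = d₁ − σ√T = 1.555709 − 0.834598 = 0.721112
N(d₁) = 0.940111,  N(d₂) = 0.764580,  e^(−rT) = 0.619581
E₀ = V₀·N(d₁) − D·e^(−rT)·N(d₂)
   = 479.2875·0.940111 − 299.1360·0.619581·0.764580 = 308.877297

E0=308.8773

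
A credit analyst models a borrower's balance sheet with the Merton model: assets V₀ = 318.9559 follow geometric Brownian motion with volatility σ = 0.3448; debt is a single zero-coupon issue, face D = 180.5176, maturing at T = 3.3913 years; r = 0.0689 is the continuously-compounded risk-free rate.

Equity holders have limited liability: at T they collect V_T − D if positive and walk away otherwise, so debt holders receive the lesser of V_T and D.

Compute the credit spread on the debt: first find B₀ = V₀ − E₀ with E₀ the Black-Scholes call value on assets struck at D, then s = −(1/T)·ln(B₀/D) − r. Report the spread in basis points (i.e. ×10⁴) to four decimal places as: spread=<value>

spread=135.7072

d₁ = [ln(V₀/D) + (r + σ²/2)T] / (σ√T)
   = [ln(318.9559/180.5176) + (0.0689 + 0.5·0.3448²)·3.3913] / (0.3448·√3.3913)
   = [0.569225 + 0.435251] / 0.634966 = 1.581937
d₂ = d₁ − σ√T = 1.581937 − 0.634966 = 0.946971
N(d₁) = 0.943168,  N(d₂) = 0.828173,  e^(−rT) = 0.791630
E₀ = V₀·N(d₁) − D·e^(−rT)·N(d₂)
   = 318.9559·0.943168 − 180.5176·0.791630·0.828173 = 182.480369
B₀ = V₀ − E₀ = 318.9559 − 182.480369 = 136.475531
spread = −(1/T)·ln(B₀/D) − r = −(1/3.3913)·ln(136.475531/180.5176) − 0.0689 = 0.01357072
in basis points: 0.01357072 × 10⁴ = 135.7072 bp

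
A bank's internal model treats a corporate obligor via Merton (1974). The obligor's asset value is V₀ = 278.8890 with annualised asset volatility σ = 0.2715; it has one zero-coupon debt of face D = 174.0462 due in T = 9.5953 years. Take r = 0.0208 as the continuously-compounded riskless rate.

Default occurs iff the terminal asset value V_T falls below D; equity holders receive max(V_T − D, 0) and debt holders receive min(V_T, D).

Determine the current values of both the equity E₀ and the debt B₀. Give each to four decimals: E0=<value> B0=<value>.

E0=155.5403 B0=123.3487

d₁ = [ln(V₀/D) + (r + σ²/2)T] / (σ√T)
   = [ln(278.8890/174.0462) + (0.0208 + 0.5·0.2715²)·9.5953] / (0.2715·√9.5953)
   = [0.471493 + 0.553228] / 0.841006 = 1.218447
d₂ = d₁ − σ√T = 1.218447 − 0.841006 = 0.377440
N(d₁) = 0.888473,  N(d₂) = 0.647077,  e^(−rT) = 0.819073
E₀ = V₀·N(d₁) − D·e^(−rT)·N(d₂)
   = 278.8890·0.888473 − 174.0462·0.819073·0.647077 = 155.540276
B₀ = V₀ − E₀ = 278.8890 − 155.540276 = 123.348724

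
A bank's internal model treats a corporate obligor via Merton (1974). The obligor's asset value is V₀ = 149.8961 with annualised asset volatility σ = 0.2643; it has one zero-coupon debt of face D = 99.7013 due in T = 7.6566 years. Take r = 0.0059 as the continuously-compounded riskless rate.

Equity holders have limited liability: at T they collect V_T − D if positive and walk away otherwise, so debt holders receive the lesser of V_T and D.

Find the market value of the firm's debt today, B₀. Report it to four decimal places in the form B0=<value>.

d₁ = [ln(V₀/D) + (r + σ²/2)T] / (σ√T)
   = [ln(149.8961/99.7013) + (0.0059 + 0.5·0.2643²)·7.6566] / (0.2643·√7.6566)
   = [0.407764 + 0.312598] / 0.731333 = 0.984998
d₂ = d₁ − σ√T = 0.984998 − 0.731333 = 0.253665
N(d₁) = 0.837687,  N(d₂) = 0.600123,  e^(−rT) = 0.955831
E₀ = V₀·N(d₁) − D·e^(−rT)·N(d₂)
   = 149.8961·0.837687 − 99.7013·0.955831·0.600123 = 68.375811
B₀ = V₀ − E₀ = 149.8961 − 68.375811 = 81.520289

B0=81.5203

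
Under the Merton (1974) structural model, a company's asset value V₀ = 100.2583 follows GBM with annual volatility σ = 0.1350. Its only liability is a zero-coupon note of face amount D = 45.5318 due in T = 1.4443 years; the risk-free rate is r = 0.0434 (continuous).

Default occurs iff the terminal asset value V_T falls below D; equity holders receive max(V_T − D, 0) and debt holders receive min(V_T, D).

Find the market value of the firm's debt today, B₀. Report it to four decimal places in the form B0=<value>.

B0=42.7654

d₁ = [ln(V₀/D) + (r + σ²/2)T] / (σ√T)
   = [ln(100.2583/45.5318) + (0.0434 + 0.5·0.1350²)·1.4443] / (0.1350·√1.4443)
   = [0.789339 + 0.075844] / 0.162242 = 5.332678
d₂ = d₁ − σ√T = 5.332678 − 0.162242 = 5.170436
N(d₁) = 1.000000,  N(d₂) = 1.000000,  e^(−rT) = 0.939242
E₀ = V₀·N(d₁) − D·e^(−rT)·N(d₂)
   = 100.2583·1.000000 − 45.5318·0.939242·1.000000 = 57.492943
B₀ = V₀ − E₀ = 100.2583 − 57.492943 = 42.765357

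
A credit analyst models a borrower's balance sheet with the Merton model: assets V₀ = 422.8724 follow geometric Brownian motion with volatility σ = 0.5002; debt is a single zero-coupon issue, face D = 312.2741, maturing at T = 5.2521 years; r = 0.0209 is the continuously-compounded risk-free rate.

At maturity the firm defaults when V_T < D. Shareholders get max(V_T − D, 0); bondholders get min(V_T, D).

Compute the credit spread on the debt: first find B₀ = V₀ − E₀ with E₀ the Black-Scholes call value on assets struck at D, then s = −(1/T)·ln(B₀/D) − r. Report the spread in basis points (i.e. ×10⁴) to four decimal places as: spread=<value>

spread=732.5436

d₁ = [ln(V₀/D) + (r + σ²/2)T] / (σ√T)
   = [ln(422.8724/312.2741) + (0.0209 + 0.5·0.5002²)·5.2521] / (0.5002·√5.2521)
   = [0.303189 + 0.766807] / 1.146331 = 0.933409
d₂ = d₁ − σ√T = 0.933409 − 1.146331 = -0.212923
N(d₁) = 0.824696,  N(d₂) = 0.415694,  e^(−rT) = 0.896041
E₀ = V₀·N(d₁) − D·e^(−rT)·N(d₂)
   = 422.8724·0.824696 − 312.2741·0.896041·0.415694 = 232.425541
B₀ = V₀ − E₀ = 422.8724 − 232.425541 = 190.446859
spread = −(1/T)·ln(B₀/D) − r = −(1/5.2521)·ln(190.446859/312.2741) − 0.0209 = 0.07325436
in basis points: 0.07325436 × 10⁴ = 732.5436 bp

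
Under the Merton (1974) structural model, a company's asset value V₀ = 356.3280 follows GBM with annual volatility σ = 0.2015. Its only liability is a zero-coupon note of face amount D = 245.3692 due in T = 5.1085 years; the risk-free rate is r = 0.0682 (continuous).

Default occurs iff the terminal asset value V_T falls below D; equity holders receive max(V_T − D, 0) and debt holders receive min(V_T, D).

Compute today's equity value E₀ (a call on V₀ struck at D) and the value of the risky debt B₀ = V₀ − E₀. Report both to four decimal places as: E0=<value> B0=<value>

d₁ = [ln(V₀/D) + (r + σ²/2)T] / (σ√T)
   = [ln(356.3280/245.3692) + (0.0682 + 0.5·0.2015²)·5.1085] / (0.2015·√5.1085)
   = [0.373088 + 0.452108] / 0.455430 = 1.811904
d₂ = d₁ − σ√T = 1.811904 − 0.455430 = 1.356474
N(d₁) = 0.964999,  N(d₂) = 0.912526,  e^(−rT) = 0.705817
E₀ = V₀·N(d₁) − D·e^(−rT)·N(d₂)
   = 356.3280·0.964999 − 245.3692·0.705817·0.912526 = 185.819938
B₀ = V₀ − E₀ = 356.3280 − 185.819938 = 170.508062

E0=185.8199 B0=170.5081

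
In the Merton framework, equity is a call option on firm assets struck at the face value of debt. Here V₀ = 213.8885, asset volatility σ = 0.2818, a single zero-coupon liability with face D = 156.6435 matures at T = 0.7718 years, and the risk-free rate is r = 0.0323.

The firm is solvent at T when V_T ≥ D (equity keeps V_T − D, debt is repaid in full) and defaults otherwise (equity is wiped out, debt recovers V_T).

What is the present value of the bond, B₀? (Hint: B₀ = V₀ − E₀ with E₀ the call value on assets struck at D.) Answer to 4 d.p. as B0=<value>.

d₁ = [ln(V₀/D) + (r + σ²/2)T] / (σ√T)
   = [ln(213.8885/156.6435) + (0.0323 + 0.5·0.2818²)·0.7718] / (0.2818·√0.7718)
   = [0.311482 + 0.055574] / 0.247567 = 1.482652
d₂ = d₁ − σ√T = 1.482652 − 0.247567 = 1.235085
N(d₁) = 0.930917,  N(d₂) = 0.891601,  e^(−rT) = 0.975379
E₀ = V₀·N(d₁) − D·e^(−rT)·N(d₂)
   = 213.8885·0.930917 − 156.6435·0.975379·0.891601 = 62.887572
B₀ = V₀ − E₀ = 213.8885 − 62.887572 = 151.000928

B0=151.0009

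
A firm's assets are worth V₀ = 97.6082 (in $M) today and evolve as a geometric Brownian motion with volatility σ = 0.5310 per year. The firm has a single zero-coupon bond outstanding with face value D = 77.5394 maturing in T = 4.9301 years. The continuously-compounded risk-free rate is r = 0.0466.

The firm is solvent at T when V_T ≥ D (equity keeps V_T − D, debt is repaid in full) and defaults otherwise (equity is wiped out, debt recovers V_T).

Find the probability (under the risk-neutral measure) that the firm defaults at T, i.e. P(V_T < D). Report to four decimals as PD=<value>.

PD=0.5790

d₁ = [ln(V₀/D) + (r + σ²/2)T] / (σ√T)
   = [ln(97.6082/77.5394) + (0.0466 + 0.5·0.5310²)·4.9301] / (0.5310·√4.9301)
   = [0.230175 + 0.924791] / 1.179023 = 0.979596
d₂ = d₁ − σ√T = 0.979596 − 1.179023 = -0.199428
risk-neutral PD = N(−d₂) = N(0.199428) = 0.579036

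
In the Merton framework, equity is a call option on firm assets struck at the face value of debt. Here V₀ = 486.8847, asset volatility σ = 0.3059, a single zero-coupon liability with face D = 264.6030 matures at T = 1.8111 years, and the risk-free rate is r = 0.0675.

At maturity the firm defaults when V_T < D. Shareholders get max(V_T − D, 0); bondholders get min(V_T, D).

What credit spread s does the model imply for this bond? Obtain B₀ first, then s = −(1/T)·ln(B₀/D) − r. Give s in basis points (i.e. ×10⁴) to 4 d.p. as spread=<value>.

d₁ = [ln(V₀/D) + (r + σ²/2)T] / (σ√T)
   = [ln(486.8847/264.6030) + (0.0675 + 0.5·0.3059²)·1.8111] / (0.3059·√1.8111)
   = [0.609797 + 0.206986] / 0.411671 = 1.984065
d₂ = d₁ − σ√T = 1.984065 − 0.411671 = 1.572393
N(d₁) = 0.976376,  N(d₂) = 0.942070,  e^(−rT) = 0.884928
E₀ = V₀·N(d₁) − D·e^(−rT)·N(d₂)
   = 486.8847·0.976376 − 264.6030·0.884928·0.942070 = 254.792338
B₀ = V₀ − E₀ = 486.8847 − 254.792338 = 232.092362
spread = −(1/T)·ln(B₀/D) − r = −(1/1.8111)·ln(232.092362/264.6030) − 0.0675 = 0.00488429
in basis points: 0.00488429 × 10⁴ = 48.8429 bp

spread=48.8429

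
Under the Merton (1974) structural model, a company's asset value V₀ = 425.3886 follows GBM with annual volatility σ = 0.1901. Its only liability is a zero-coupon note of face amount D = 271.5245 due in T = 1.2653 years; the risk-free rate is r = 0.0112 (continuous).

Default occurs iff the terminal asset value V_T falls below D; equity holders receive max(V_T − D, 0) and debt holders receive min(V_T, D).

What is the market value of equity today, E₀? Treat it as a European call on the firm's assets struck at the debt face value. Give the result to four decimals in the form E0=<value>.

d₁ = [ln(V₀/D) + (r + σ²/2)T] / (σ√T)
   = [ln(425.3886/271.5245) + (0.0112 + 0.5·0.1901²)·1.2653] / (0.1901·√1.2653)
   = [0.448951 + 0.037034] / 0.213835 = 2.272709
d₂ = d₁ − σ√T = 2.272709 − 0.213835 = 2.058874
N(d₁) = 0.988478,  N(d₂) = 0.980247,  e^(−rT) = 0.985929
E₀ = V₀·N(d₁) − D·e^(−rT)·N(d₂)
   = 425.3886·0.988478 − 271.5245·0.985929·0.980247 = 158.071561

E0=158.0716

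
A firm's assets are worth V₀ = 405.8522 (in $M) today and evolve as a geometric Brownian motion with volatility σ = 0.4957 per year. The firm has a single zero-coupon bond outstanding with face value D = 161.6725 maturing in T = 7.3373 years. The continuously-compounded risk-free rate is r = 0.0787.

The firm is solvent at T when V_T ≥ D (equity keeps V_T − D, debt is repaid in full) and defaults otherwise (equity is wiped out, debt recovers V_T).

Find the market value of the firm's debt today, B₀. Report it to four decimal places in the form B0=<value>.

d₁ = [ln(V₀/D) + (r + σ²/2)T] / (σ√T)
   = [ln(405.8522/161.6725) + (0.0787 + 0.5·0.4957²)·7.3373] / (0.4957·√7.3373)
   = [0.920416 + 1.478901] / 1.342725 = 1.786901
d₂ = d₁ − σ√T = 1.786901 − 1.342725 = 0.444176
N(d₁) = 0.963023,  N(d₂) = 0.671542,  e^(−rT) = 0.561330
E₀ = V₀·N(d₁) − D·e^(−rT)·N(d₂)
   = 405.8522·0.963023 − 161.6725·0.561330·0.671542 = 329.901499
B₀ = V₀ − E₀ = 405.8522 − 329.901499 = 75.950701

B0=75.9507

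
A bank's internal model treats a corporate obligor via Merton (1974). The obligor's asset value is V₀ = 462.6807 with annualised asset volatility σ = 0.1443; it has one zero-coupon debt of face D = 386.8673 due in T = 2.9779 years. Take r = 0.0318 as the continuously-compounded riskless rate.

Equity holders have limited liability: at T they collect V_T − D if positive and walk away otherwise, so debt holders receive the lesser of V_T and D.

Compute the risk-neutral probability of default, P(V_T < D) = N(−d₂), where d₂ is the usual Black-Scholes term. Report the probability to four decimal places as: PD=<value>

d₁ = [ln(V₀/D) + (r + σ²/2)T] / (σ√T)
   = [ln(462.6807/386.8673) + (0.0318 + 0.5·0.1443²)·2.9779] / (0.1443·√2.9779)
   = [0.178955 + 0.125701] / 0.249013 = 1.223457
d₂ = d₁ − σ√T = 1.223457 − 0.249013 = 0.974445
risk-neutral PD = N(−d₂) = N(-0.974445) = 0.164918

PD=0.1649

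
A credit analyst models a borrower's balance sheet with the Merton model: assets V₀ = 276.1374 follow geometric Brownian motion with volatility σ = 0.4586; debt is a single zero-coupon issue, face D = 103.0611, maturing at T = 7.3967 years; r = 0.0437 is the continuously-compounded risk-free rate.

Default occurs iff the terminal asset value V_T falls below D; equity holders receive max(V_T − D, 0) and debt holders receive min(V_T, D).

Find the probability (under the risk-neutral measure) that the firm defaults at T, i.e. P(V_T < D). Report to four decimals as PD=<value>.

PD=0.3352

d₁ = [ln(V₀/D) + (r + σ²/2)T] / (σ√T)
   = [ln(276.1374/103.0611) + (0.0437 + 0.5·0.4586²)·7.3967] / (0.4586·√7.3967)
   = [0.985577 + 1.101050] / 1.247249 = 1.672984
d₂ = d₁ − σ√T = 1.672984 − 1.247249 = 0.425735
risk-neutral PD = N(−d₂) = N(-0.425735) = 0.335150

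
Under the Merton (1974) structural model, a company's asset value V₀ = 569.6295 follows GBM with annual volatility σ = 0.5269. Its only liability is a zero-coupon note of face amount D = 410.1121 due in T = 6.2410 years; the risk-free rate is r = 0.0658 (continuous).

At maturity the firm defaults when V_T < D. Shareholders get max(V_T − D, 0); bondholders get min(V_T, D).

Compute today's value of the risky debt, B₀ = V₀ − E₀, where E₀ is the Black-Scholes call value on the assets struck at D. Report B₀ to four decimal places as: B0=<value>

d₁ = [ln(V₀/D) + (r + σ²/2)T] / (σ√T)
   = [ln(569.6295/410.1121) + (0.0658 + 0.5·0.5269²)·6.2410] / (0.5269·√6.2410)
   = [0.328556 + 1.276982] / 1.316301 = 1.219734
d₂ = d₁ − σ√T = 1.219734 − 1.316301 = -0.096567
N(d₁) = 0.888717,  N(d₂) = 0.461535,  e^(−rT) = 0.663214
E₀ = V₀·N(d₁) − D·e^(−rT)·N(d₂)
   = 569.6295·0.888717 − 410.1121·0.663214·0.461535 = 380.705649
B₀ = V₀ − E₀ = 569.6295 − 380.705649 = 188.923851

B0=188.9239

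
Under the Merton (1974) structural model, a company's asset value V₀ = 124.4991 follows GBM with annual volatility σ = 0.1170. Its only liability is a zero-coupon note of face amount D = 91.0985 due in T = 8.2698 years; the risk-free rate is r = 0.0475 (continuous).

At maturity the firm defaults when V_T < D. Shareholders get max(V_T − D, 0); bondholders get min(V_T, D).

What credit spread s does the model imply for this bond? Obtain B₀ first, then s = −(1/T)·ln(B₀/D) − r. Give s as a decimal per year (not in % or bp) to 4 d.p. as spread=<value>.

d₁ = [ln(V₀/D) + (r + σ²/2)T] / (σ√T)
   = [ln(124.4991/91.0985) + (0.0475 + 0.5·0.1170²)·8.2698] / (0.1170·√8.2698)
   = [0.312357 + 0.449418] / 0.336460 = 2.264089
d₂ = d₁ − σ√T = 2.264089 − 0.336460 = 1.927629
N(d₁) = 0.988216,  N(d₂) = 0.973049,  e^(−rT) = 0.675153
E₀ = V₀·N(d₁) − D·e^(−rT)·N(d₂)
   = 124.4991·0.988216 − 91.0985·0.675153·0.973049 = 63.184121
B₀ = V₀ − E₀ = 124.4991 − 63.184121 = 61.314979
spread = −(1/T)·ln(B₀/D) − r = −(1/8.2698)·ln(61.314979/91.0985) − 0.0475 = 0.00037506

spread=0.0004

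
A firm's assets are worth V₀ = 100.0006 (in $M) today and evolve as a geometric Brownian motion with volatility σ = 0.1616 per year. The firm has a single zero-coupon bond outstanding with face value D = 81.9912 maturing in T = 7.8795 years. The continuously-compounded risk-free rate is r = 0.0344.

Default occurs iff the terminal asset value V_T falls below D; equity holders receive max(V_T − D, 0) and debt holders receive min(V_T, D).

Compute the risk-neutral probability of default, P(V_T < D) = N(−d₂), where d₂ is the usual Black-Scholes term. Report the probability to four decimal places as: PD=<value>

PD=0.2094

d₁ = [ln(V₀/D) + (r + σ²/2)T] / (σ√T)
   = [ln(100.0006/81.9912) + (0.0344 + 0.5·0.1616²)·7.8795] / (0.1616·√7.8795)
   = [0.198564 + 0.373940] / 0.453618 = 1.262083
d₂ = d₁ − σ√T = 1.262083 − 0.453618 = 0.808464
risk-neutral PD = N(−d₂) = N(-0.808464) = 0.209412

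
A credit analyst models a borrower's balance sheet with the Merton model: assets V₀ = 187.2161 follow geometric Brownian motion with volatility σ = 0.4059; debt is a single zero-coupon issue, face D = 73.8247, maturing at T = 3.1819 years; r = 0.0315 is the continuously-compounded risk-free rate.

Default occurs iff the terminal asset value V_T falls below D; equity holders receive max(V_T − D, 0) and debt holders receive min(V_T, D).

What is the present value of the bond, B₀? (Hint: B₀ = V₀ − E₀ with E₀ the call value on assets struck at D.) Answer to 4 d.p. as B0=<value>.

d₁ = [ln(V₀/D) + (r + σ²/2)T] / (σ√T)
   = [ln(187.2161/73.8247) + (0.0315 + 0.5·0.4059²)·3.1819] / (0.4059·√3.1819)
   = [0.930570 + 0.362347] / 0.724040 = 1.785699
d₂ = d₁ − σ√T = 1.785699 − 0.724040 = 1.061659
N(d₁) = 0.962926,  N(d₂) = 0.855805,  e^(−rT) = 0.904629
E₀ = V₀·N(d₁) − D·e^(−rT)·N(d₂)
   = 187.2161·0.962926 − 73.8247·0.904629·0.855805 = 123.121181
B₀ = V₀ − E₀ = 187.2161 − 123.121181 = 64.094919

B0=64.0949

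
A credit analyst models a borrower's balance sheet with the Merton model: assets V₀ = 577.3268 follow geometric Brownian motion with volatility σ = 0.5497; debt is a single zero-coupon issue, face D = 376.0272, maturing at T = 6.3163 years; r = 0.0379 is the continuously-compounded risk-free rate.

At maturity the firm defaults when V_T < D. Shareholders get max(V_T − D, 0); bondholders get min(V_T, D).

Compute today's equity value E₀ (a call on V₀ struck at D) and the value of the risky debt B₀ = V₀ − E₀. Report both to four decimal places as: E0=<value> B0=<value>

d₁ = [ln(V₀/D) + (r + σ²/2)T] / (σ√T)
   = [ln(577.3268/376.0272) + (0.0379 + 0.5·0.5497²)·6.3163] / (0.5497·√6.3163)
   = [0.428747 + 1.193686] / 1.381520 = 1.174383
d₂ = d₁ − σ√T = 1.174383 − 1.381520 = -0.207137
N(d₁) = 0.879879,  N(d₂) = 0.417951,  e^(−rT) = 0.787110
E₀ = V₀·N(d₁) − D·e^(−rT)·N(d₂)
   = 577.3268·0.879879 − 376.0272·0.787110·0.417951 = 384.274787
B₀ = V₀ − E₀ = 577.3268 − 384.274787 = 193.052013

E0=384.2748 B0=193.0520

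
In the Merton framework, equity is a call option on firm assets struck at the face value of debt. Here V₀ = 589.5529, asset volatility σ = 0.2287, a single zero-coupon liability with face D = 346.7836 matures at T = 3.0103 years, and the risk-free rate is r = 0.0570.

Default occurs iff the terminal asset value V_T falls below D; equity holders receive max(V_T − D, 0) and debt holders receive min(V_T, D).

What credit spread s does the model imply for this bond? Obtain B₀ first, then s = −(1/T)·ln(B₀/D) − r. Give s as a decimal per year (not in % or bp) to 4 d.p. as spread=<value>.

d₁ = [ln(V₀/D) + (r + σ²/2)T] / (σ√T)
   = [ln(589.5529/346.7836) + (0.0570 + 0.5·0.2287²)·3.0103] / (0.2287·√3.0103)
   = [0.530663 + 0.250312] / 0.396799 = 1.968187
d₂ = d₁ − σ√T = 1.968187 − 0.396799 = 1.571388
N(d₁) = 0.975477,  N(d₂) = 0.941954,  e^(−rT) = 0.842327
E₀ = V₀·N(d₁) − D·e^(−rT)·N(d₂)
   = 589.5529·0.975477 − 346.7836·0.842327·0.941954 = 299.945617
B₀ = V₀ − E₀ = 589.5529 − 299.945617 = 289.607283
spread = −(1/T)·ln(B₀/D) − r = −(1/3.0103)·ln(289.607283/346.7836) − 0.0570 = 0.00285289

spread=0.0029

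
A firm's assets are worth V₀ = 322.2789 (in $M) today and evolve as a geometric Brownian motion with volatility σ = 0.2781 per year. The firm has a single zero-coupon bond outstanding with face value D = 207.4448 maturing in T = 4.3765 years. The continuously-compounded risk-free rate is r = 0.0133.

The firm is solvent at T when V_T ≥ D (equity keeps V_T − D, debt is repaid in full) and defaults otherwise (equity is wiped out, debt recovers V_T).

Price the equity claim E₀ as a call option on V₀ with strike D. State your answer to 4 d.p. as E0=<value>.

E0=142.0242

d₁ = [ln(V₀/D) + (r + σ²/2)T] / (σ√T)
   = [ln(322.2789/207.4448) + (0.0133 + 0.5·0.2781²)·4.3765] / (0.2781·√4.3765)
   = [0.440552 + 0.227446] / 0.581788 = 1.148182
d₂ = d₁ − σ√T = 1.148182 − 0.581788 = 0.566394
N(d₁) = 0.874553,  N(d₂) = 0.714437,  e^(−rT) = 0.943454
E₀ = V₀·N(d₁) − D·e^(−rT)·N(d₂)
   = 322.2789·0.874553 − 207.4448·0.943454·0.714437 = 142.024238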